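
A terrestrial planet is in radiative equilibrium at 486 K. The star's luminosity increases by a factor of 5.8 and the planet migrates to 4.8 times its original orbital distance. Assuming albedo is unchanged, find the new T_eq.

T_eq ∝ L^(1/4) · d^(−1/2).
T′ = 486 × 5.8^(1/4) / 4.8^(1/2) = 344 K.

T_eq ≈ 344 K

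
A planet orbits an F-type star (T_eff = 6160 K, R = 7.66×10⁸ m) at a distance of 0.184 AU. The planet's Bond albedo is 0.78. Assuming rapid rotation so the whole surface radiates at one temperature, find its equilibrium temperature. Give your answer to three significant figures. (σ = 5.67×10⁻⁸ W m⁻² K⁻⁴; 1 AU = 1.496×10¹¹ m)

d = 0.184 AU = 2.75×10¹⁰ m.
L = 4πR_⋆²σT_⋆⁴ = 4π(7.66×10⁸)² × 5.67×10⁻⁸ × (6160)⁴ = 6.02×10²⁶ W.
S = L/(4πd²) = 6.32×10⁴ W m⁻².
Energy balance: absorbed = emitted ⇒ πR²·S(1−A) = 4πR²·σT_eq⁴, so T_eq⁴ = S(1−A)/(4σ).
T_eq = [6.32×10⁴ × 0.22 / (4 × 5.67×10⁻⁸)]^(1/4) = (6.13×10¹⁰)^(1/4) = 498 K.

T_eq ≈ 498 K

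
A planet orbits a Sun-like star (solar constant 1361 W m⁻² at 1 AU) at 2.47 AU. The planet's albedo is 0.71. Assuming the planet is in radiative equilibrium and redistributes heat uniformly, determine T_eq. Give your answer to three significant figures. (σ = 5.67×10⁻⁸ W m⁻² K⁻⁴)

T_eq ≈ 130 K

Flux at 2.47 AU: S = 1361/2.47² = 223 W m⁻².
Energy balance: absorbed = emitted ⇒ πR²·S(1−A) = 4πR²·σT_eq⁴, so T_eq⁴ = S(1−A)/(4σ).
T_eq = [223 × 0.29 / (4 × 5.67×10⁻⁸)]^(1/4) = (2.85×10⁸)^(1/4) = 130 K.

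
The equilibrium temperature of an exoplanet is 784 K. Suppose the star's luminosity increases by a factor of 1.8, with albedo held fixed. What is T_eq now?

T_eq ≈ 908 K

T_eq ∝ L^(1/4) · d^(−1/2).
T′ = 784 × 1.8^(1/4) = 908 K.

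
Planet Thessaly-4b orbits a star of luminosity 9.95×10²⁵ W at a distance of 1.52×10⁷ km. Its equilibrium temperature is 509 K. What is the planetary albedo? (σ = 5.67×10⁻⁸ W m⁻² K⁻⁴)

d = 1.52×10⁷ km = 1.52×10¹⁰ m.
Flux: S = L/(4πd²) = 9.95×10²⁵/(4π×(1.52×10¹⁰)²) = 3.43×10⁴ W m⁻².
From T_eq⁴ = S(1−A)/(4σ): 1−A = 4σT_eq⁴/S.
1−A = 4 × 5.67×10⁻⁸ × (509)⁴ / 3.43×10⁴ = 0.444.

A ≈ 0.56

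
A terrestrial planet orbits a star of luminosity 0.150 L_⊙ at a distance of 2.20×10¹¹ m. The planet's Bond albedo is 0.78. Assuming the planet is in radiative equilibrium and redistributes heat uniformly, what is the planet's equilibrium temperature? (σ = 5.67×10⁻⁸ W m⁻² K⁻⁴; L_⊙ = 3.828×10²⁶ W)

L = 0.150 × 3.828×10²⁶ = 5.74×10²⁵ W.
Flux: S = L/(4πd²) = 5.74×10²⁵/(4π×(2.20×10¹¹)²) = 94.4 W m⁻².
Energy balance: absorbed = emitted ⇒ πR²·S(1−A) = 4πR²·σT_eq⁴, so T_eq⁴ = S(1−A)/(4σ).
T_eq = [94.4 × 0.22 / (4 × 5.67×10⁻⁸)]^(1/4) = (9.16×10⁷)^(1/4) = 97.8 K.

T_eq ≈ 97.8 K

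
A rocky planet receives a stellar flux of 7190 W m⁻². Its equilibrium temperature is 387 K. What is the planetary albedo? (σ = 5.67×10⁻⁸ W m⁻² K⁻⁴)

A ≈ 0.29

From T_eq⁴ = S(1−A)/(4σ): 1−A = 4σT_eq⁴/S.
1−A = 4 × 5.67×10⁻⁸ × (387)⁴ / 7190 = 0.708.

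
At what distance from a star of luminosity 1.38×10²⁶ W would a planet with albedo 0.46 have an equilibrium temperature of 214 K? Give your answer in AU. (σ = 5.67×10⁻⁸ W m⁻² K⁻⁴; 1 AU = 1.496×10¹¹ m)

d ≈ 0.746 AU

From T_eq⁴ = L(1−A)/(16πσd²): d = √[L(1−A)/(16πσT_eq⁴)].
d = √[1.38×10²⁶ × 0.54 / (16π × 5.67×10⁻⁸ × (214)⁴)] = 1.12×10¹¹ m = 0.746 AU.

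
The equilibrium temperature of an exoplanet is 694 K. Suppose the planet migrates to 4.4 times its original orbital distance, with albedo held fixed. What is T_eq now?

T_eq ∝ L^(1/4) · d^(−1/2).
T′ = 694 / 4.4^(1/2) = 331 K.

T_eq ≈ 331 K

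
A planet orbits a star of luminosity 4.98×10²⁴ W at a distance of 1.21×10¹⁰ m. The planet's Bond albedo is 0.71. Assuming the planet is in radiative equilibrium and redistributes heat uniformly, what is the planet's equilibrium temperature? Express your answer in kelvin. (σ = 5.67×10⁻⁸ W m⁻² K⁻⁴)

T_eq ≈ 243 K

Flux: S = L/(4πd²) = 4.98×10²⁴/(4π×(1.21×10¹⁰)²) = 2710 W m⁻².
Energy balance: absorbed = emitted ⇒ πR²·S(1−A) = 4πR²·σT_eq⁴, so T_eq⁴ = S(1−A)/(4σ).
T_eq = [2710 × 0.29 / (4 × 5.67×10⁻⁸)]^(1/4) = (3.46×10⁹)^(1/4) = 243 K.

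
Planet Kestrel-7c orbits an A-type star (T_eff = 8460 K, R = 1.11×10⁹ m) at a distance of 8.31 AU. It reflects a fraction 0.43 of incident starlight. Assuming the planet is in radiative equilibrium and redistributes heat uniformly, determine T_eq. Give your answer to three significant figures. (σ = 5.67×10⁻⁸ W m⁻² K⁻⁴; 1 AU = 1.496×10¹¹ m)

d = 8.31 AU = 1.24×10¹² m.
L = 4πR_⋆²σT_⋆⁴ = 4π(1.11×10⁹)² × 5.67×10⁻⁸ × (8460)⁴ = 4.50×10²⁷ W.
S = L/(4πd²) = 232 W m⁻².
Energy balance: absorbed = emitted ⇒ πR²·S(1−A) = 4πR²·σT_eq⁴, so T_eq⁴ = S(1−A)/(4σ).
T_eq = [232 × 0.57 / (4 × 5.67×10⁻⁸)]^(1/4) = (5.82×10⁸)^(1/4) = 155 K.

T_eq ≈ 155 K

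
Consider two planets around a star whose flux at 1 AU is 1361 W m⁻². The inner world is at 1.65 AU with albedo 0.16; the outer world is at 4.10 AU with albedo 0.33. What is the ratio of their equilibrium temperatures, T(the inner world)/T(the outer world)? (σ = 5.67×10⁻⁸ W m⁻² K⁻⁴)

T₁/T₂ ≈ 1.668

T_eq = [S₀(1−A)/(4σd²)]^(1/4), so T ∝ (1−A)^(1/4) / √d.
T₁ = [1361×0.84/(4×5.67×10⁻⁸×1.65²)]^(1/4) = 207.43 K.
T₂ = [1361×0.67/(4×5.67×10⁻⁸×4.10²)]^(1/4) = 124.36 K.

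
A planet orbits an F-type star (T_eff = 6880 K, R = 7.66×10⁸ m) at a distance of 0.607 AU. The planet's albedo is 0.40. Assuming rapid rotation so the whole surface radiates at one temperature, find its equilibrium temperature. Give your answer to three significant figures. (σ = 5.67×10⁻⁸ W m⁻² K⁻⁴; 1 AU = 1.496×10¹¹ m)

T_eq ≈ 393 K

d = 0.607 AU = 9.08×10¹⁰ m.
L = 4πR_⋆²σT_⋆⁴ = 4π(7.66×10⁸)² × 5.67×10⁻⁸ × (6880)⁴ = 9.37×10²⁶ W.
S = L/(4πd²) = 9040 W m⁻².
Energy balance: absorbed = emitted ⇒ πR²·S(1−A) = 4πR²·σT_eq⁴, so T_eq⁴ = S(1−A)/(4σ).
T_eq = [9040 × 0.60 / (4 × 5.67×10⁻⁸)]^(1/4) = (2.39×10¹⁰)^(1/4) = 393 K.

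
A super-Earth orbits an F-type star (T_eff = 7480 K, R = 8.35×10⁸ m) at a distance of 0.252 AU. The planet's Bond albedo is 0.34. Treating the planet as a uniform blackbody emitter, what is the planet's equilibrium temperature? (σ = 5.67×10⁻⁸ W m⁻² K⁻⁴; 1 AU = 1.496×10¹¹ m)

T_eq ≈ 709 K

d = 0.252 AU = 3.77×10¹⁰ m.
L = 4πR_⋆²σT_⋆⁴ = 4π(8.35×10⁸)² × 5.67×10⁻⁸ × (7480)⁴ = 1.56×10²⁷ W.
S = L/(4πd²) = 8.71×10⁴ W m⁻².
Energy balance: absorbed = emitted ⇒ πR²·S(1−A) = 4πR²·σT_eq⁴, so T_eq⁴ = S(1−A)/(4σ).
T_eq = [8.71×10⁴ × 0.66 / (4 × 5.67×10⁻⁸)]^(1/4) = (2.53×10¹¹)^(1/4) = 709 K.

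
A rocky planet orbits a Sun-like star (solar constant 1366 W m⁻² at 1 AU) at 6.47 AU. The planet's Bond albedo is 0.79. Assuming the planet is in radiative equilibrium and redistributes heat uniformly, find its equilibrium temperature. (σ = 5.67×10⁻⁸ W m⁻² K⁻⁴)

T_eq ≈ 74.1 K

Flux at 6.47 AU: S = 1366/6.47² = 32.6 W m⁻².
Energy balance: absorbed = emitted ⇒ πR²·S(1−A) = 4πR²·σT_eq⁴, so T_eq⁴ = S(1−A)/(4σ).
T_eq = [32.6 × 0.21 / (4 × 5.67×10⁻⁸)]^(1/4) = (3.02×10⁷)^(1/4) = 74.1 K.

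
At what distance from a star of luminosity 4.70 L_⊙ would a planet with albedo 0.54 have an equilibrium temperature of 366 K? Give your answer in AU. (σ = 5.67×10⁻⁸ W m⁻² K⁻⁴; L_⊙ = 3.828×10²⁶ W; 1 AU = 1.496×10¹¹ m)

L = 4.70 × 3.828×10²⁶ = 1.80×10²⁷ W.
From T_eq⁴ = L(1−A)/(16πσd²): d = √[L(1−A)/(16πσT_eq⁴)].
d = √[1.80×10²⁷ × 0.46 / (16π × 5.67×10⁻⁸ × (366)⁴)] = 1.27×10¹¹ m = 0.850 AU.

d ≈ 0.850 AU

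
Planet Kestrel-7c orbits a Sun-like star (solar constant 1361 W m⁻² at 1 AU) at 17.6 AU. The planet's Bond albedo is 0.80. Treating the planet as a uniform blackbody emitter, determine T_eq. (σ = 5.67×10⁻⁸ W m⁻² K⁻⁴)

Flux at 17.6 AU: S = 1361/17.6² = 4.39 W m⁻².
Energy balance: absorbed = emitted ⇒ πR²·S(1−A) = 4πR²·σT_eq⁴, so T_eq⁴ = S(1−A)/(4σ).
T_eq = [4.39 × 0.20 / (4 × 5.67×10⁻⁸)]^(1/4) = (3.87×10⁶)^(1/4) = 44.4 K.

T_eq ≈ 44.4 K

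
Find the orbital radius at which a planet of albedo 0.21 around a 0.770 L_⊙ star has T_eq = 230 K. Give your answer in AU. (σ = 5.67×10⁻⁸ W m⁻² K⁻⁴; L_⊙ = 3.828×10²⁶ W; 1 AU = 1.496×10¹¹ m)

L = 0.770 × 3.828×10²⁶ = 2.95×10²⁶ W.
From T_eq⁴ = L(1−A)/(16πσd²): d = √[L(1−A)/(16πσT_eq⁴)].
d = √[2.95×10²⁶ × 0.79 / (16π × 5.67×10⁻⁸ × (230)⁴)] = 1.71×10¹¹ m = 1.14 AU.

d ≈ 1.14 AU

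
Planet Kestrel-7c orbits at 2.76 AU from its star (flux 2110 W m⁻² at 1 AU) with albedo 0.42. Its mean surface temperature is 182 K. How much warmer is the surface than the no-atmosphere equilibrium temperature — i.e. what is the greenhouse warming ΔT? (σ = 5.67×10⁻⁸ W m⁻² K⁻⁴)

S = 2110/2.76² = 277.0 W m⁻².
T_eq = [S(1−A)/(4σ)]^(1/4) = [277.0×0.58/(4×5.67×10⁻⁸)]^(1/4) = 163.1 K.
ΔT = T_surf − T_eq = 182 − 163.1.

ΔT ≈ 18.9 K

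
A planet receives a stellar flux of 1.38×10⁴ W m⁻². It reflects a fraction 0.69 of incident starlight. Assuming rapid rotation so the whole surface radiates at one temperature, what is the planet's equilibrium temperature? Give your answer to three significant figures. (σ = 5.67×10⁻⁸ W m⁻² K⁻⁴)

Energy balance: absorbed = emitted ⇒ πR²·S(1−A) = 4πR²·σT_eq⁴, so T_eq⁴ = S(1−A)/(4σ).
T_eq = [1.38×10⁴ × 0.31 / (4 × 5.67×10⁻⁸)]^(1/4) = (1.89×10¹⁰)^(1/4) = 371 K.

T_eq ≈ 371 K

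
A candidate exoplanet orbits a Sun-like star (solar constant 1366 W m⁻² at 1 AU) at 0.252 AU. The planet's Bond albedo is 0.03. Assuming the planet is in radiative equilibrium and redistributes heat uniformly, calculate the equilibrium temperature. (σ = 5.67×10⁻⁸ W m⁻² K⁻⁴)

Flux at 0.252 AU: S = 1366/0.252² = 2.15×10⁴ W m⁻².
Energy balance: absorbed = emitted ⇒ πR²·S(1−A) = 4πR²·σT_eq⁴, so T_eq⁴ = S(1−A)/(4σ).
T_eq = [2.15×10⁴ × 0.97 / (4 × 5.67×10⁻⁸)]^(1/4) = (9.20×10¹⁰)^(1/4) = 551 K.

T_eq ≈ 551 K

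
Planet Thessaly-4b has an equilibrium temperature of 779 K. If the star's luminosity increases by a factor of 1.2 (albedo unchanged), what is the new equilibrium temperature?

T_eq ≈ 815 K

T_eq ∝ L^(1/4) · d^(−1/2).
T′ = 779 × 1.2^(1/4) = 815 K.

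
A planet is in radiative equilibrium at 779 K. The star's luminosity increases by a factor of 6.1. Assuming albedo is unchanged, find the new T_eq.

T_eq ≈ 1220 K

T_eq ∝ L^(1/4) · d^(−1/2).
T′ = 779 × 6.1^(1/4) = 1220 K.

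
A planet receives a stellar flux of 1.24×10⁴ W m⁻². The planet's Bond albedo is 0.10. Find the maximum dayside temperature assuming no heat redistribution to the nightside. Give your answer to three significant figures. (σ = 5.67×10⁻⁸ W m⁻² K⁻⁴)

T_ss ≈ 666 K

With no redistribution each surface element balances locally: S(1−A) = σT⁴.
T = [1.24×10⁴ × 0.90 / 5.67×10⁻⁸]^(1/4) = (1.97×10¹¹)^(1/4) = 666 K.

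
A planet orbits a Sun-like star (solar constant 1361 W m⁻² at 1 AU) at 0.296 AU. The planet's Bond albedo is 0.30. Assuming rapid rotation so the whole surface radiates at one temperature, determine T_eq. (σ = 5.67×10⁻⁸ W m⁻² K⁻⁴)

T_eq ≈ 468 K

Flux at 0.296 AU: S = 1361/0.296² = 1.55×10⁴ W m⁻².
Energy balance: absorbed = emitted ⇒ πR²·S(1−A) = 4πR²·σT_eq⁴, so T_eq⁴ = S(1−A)/(4σ).
T_eq = [1.55×10⁴ × 0.70 / (4 × 5.67×10⁻⁸)]^(1/4) = (4.79×10¹⁰)^(1/4) = 468 K.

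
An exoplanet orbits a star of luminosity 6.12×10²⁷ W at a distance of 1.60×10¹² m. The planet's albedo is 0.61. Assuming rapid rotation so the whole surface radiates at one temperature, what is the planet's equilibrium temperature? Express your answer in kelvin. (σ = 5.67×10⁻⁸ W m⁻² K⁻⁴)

T_eq ≈ 134 K

Flux: S = L/(4πd²) = 6.12×10²⁷/(4π×(1.60×10¹²)²) = 190 W m⁻².
Energy balance: absorbed = emitted ⇒ πR²·S(1−A) = 4πR²·σT_eq⁴, so T_eq⁴ = S(1−A)/(4σ).
T_eq = [190 × 0.39 / (4 × 5.67×10⁻⁸)]^(1/4) = (3.27×10⁸)^(1/4) = 134 K.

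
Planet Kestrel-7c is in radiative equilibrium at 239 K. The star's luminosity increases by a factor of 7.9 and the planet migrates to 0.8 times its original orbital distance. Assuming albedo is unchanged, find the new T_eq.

T_eq ∝ L^(1/4) · d^(−1/2).
T′ = 239 × 7.9^(1/4) / 0.8^(1/2) = 448 K.

T_eq ≈ 448 K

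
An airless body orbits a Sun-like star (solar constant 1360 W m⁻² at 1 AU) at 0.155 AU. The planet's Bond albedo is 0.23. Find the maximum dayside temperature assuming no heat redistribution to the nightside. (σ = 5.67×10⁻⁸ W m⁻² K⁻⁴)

T_ss ≈ 936 K

Flux at 0.155 AU: S = 1360/0.155² = 5.66×10⁴ W m⁻².
With no redistribution each surface element balances locally: S(1−A) = σT⁴.
T = [5.66×10⁴ × 0.77 / 5.67×10⁻⁸]^(1/4) = (7.69×10¹¹)^(1/4) = 936 K.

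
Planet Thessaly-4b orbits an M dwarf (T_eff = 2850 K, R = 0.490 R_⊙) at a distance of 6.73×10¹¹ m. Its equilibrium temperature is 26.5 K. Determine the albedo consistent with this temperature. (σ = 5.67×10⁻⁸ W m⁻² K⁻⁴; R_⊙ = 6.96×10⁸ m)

R_⋆ = 0.490 × 6.96×10⁸ = 3.41×10⁸ m.
L = 4πR_⋆²σT_⋆⁴ = 4π(3.41×10⁸)² × 5.67×10⁻⁸ × (2850)⁴ = 5.47×10²⁴ W.
S = L/(4πd²) = 0.961 W m⁻².
From T_eq⁴ = S(1−A)/(4σ): 1−A = 4σT_eq⁴/S.
1−A = 4 × 5.67×10⁻⁸ × (26.5)⁴ / 0.961 = 0.116.

A ≈ 0.88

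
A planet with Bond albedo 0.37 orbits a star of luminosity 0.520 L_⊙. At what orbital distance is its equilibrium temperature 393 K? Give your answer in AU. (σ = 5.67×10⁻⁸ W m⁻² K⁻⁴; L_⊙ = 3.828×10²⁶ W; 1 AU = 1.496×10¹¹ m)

L = 0.520 × 3.828×10²⁶ = 1.99×10²⁶ W.
From T_eq⁴ = L(1−A)/(16πσd²): d = √[L(1−A)/(16πσT_eq⁴)].
d = √[1.99×10²⁶ × 0.63 / (16π × 5.67×10⁻⁸ × (393)⁴)] = 4.29×10¹⁰ m = 0.287 AU.

d ≈ 0.287 AU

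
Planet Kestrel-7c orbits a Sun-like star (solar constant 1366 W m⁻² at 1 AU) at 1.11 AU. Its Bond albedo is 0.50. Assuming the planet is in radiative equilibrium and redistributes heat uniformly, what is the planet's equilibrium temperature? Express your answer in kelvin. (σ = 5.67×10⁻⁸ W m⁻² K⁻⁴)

T_eq ≈ 222 K

Flux at 1.11 AU: S = 1366/1.11² = 1110 W m⁻².
Energy balance: absorbed = emitted ⇒ πR²·S(1−A) = 4πR²·σT_eq⁴, so T_eq⁴ = S(1−A)/(4σ).
T_eq = [1110 × 0.50 / (4 × 5.67×10⁻⁸)]^(1/4) = (2.44×10⁹)^(1/4) = 222 K.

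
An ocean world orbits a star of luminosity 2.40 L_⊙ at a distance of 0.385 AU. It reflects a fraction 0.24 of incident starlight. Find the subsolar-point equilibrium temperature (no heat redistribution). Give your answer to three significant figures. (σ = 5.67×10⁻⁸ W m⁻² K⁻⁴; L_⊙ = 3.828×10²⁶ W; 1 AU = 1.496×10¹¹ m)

d = 0.385 AU = 5.76×10¹⁰ m.
L = 2.40 × 3.828×10²⁶ = 9.19×10²⁶ W.
Flux: S = L/(4πd²) = 9.19×10²⁶/(4π×(5.76×10¹⁰)²) = 2.20×10⁴ W m⁻².
At the subsolar point the surface absorbs S(1−A) and emits σT⁴ per unit area — no factor of 4, since only the local patch is in balance.
T = [2.20×10⁴ × 0.76 / 5.67×10⁻⁸]^(1/4) = (2.95×10¹¹)^(1/4) = 737 K.

T_ss ≈ 737 K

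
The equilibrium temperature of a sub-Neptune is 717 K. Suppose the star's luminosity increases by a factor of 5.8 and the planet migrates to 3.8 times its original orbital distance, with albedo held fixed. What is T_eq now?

T_eq ≈ 571 K

T_eq ∝ L^(1/4) · d^(−1/2).
T′ = 717 × 5.8^(1/4) / 3.8^(1/2) = 571 K.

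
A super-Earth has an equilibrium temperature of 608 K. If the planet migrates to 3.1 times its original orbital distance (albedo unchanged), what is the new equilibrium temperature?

T_eq ≈ 345 K

T_eq ∝ L^(1/4) · d^(−1/2).
T′ = 608 / 3.1^(1/2) = 345 K.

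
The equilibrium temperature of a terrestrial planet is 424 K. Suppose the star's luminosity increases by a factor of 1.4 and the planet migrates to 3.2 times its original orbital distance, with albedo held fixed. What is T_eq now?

T_eq ∝ L^(1/4) · d^(−1/2).
T′ = 424 × 1.4^(1/4) / 3.2^(1/2) = 258 K.

T_eq ≈ 258 K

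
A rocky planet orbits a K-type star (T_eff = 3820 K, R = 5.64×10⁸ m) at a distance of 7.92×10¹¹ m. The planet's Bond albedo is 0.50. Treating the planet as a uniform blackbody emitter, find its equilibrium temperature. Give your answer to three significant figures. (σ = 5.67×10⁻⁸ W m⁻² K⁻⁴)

L = 4πR_⋆²σT_⋆⁴ = 4π(5.64×10⁸)² × 5.67×10⁻⁸ × (3820)⁴ = 4.83×10²⁵ W.
S = L/(4πd²) = 6.12 W m⁻².
Energy balance: absorbed = emitted ⇒ πR²·S(1−A) = 4πR²·σT_eq⁴, so T_eq⁴ = S(1−A)/(4σ).
T_eq = [6.12 × 0.50 / (4 × 5.67×10⁻⁸)]^(1/4) = (1.35×10⁷)^(1/4) = 60.6 K.

T_eq ≈ 60.6 K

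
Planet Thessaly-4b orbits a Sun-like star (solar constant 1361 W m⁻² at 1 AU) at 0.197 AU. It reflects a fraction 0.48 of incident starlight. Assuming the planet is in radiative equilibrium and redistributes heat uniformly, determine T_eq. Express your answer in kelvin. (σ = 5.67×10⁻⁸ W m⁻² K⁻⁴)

T_eq ≈ 533 K

Flux at 0.197 AU: S = 1361/0.197² = 3.51×10⁴ W m⁻².
Energy balance: absorbed = emitted ⇒ πR²·S(1−A) = 4πR²·σT_eq⁴, so T_eq⁴ = S(1−A)/(4σ).
T_eq = [3.51×10⁴ × 0.52 / (4 × 5.67×10⁻⁸)]^(1/4) = (8.04×10¹⁰)^(1/4) = 533 K.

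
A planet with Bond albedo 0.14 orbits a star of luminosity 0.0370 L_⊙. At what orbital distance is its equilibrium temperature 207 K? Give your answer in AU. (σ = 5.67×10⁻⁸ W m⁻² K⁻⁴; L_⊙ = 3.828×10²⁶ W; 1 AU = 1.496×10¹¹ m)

d ≈ 0.323 AU

L = 0.0370 × 3.828×10²⁶ = 1.42×10²⁵ W.
From T_eq⁴ = L(1−A)/(16πσd²): d = √[L(1−A)/(16πσT_eq⁴)].
d = √[1.42×10²⁵ × 0.86 / (16π × 5.67×10⁻⁸ × (207)⁴)] = 4.82×10¹⁰ m = 0.323 AU.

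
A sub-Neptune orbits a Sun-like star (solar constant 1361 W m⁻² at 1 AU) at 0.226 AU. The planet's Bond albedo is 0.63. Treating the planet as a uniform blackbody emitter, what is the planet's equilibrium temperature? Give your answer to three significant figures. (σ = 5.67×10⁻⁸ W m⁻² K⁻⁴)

Flux at 0.226 AU: S = 1361/0.226² = 2.66×10⁴ W m⁻².
Energy balance: absorbed = emitted ⇒ πR²·S(1−A) = 4πR²·σT_eq⁴, so T_eq⁴ = S(1−A)/(4σ).
T_eq = [2.66×10⁴ × 0.37 / (4 × 5.67×10⁻⁸)]^(1/4) = (4.35×10¹⁰)^(1/4) = 457 K.

T_eq ≈ 457 K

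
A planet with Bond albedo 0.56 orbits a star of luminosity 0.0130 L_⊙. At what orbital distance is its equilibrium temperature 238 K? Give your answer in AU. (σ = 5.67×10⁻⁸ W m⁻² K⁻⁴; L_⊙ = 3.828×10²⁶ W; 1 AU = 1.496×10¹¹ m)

L = 0.0130 × 3.828×10²⁶ = 4.98×10²⁴ W.
From T_eq⁴ = L(1−A)/(16πσd²): d = √[L(1−A)/(16πσT_eq⁴)].
d = √[4.98×10²⁴ × 0.44 / (16π × 5.67×10⁻⁸ × (238)⁴)] = 1.55×10¹⁰ m = 0.103 AU.

d ≈ 0.103 AU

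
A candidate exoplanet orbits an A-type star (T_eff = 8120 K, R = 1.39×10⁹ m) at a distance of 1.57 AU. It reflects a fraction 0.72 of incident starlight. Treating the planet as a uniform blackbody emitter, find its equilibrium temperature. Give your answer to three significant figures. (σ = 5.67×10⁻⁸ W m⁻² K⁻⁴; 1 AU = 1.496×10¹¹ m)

d = 1.57 AU = 2.35×10¹¹ m.
L = 4πR_⋆²σT_⋆⁴ = 4π(1.39×10⁹)² × 5.67×10⁻⁸ × (8120)⁴ = 5.98×10²⁷ W.
S = L/(4πd²) = 8630 W m⁻².
Energy balance: absorbed = emitted ⇒ πR²·S(1−A) = 4πR²·σT_eq⁴, so T_eq⁴ = S(1−A)/(4σ).
T_eq = [8630 × 0.28 / (4 × 5.67×10⁻⁸)]^(1/4) = (1.07×10¹⁰)^(1/4) = 321 K.

T_eq ≈ 321 K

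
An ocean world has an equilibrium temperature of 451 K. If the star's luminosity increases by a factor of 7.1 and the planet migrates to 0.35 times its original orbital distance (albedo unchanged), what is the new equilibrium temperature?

T_eq ≈ 1240 K

T_eq ∝ L^(1/4) · d^(−1/2).
T′ = 451 × 7.1^(1/4) / 0.35^(1/2) = 1240 K.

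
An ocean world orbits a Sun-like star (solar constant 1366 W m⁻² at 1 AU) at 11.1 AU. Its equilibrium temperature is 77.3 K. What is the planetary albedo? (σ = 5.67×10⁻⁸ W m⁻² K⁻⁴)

A ≈ 0.27

Flux at 11.1 AU: S = 1366/11.1² = 11.1 W m⁻².
From T_eq⁴ = S(1−A)/(4σ): 1−A = 4σT_eq⁴/S.
1−A = 4 × 5.67×10⁻⁸ × (77.3)⁴ / 11.1 = 0.730.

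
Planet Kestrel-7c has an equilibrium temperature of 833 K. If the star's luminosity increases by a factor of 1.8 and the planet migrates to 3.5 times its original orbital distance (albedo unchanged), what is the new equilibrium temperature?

T_eq ≈ 516 K

T_eq ∝ L^(1/4) · d^(−1/2).
T′ = 833 × 1.8^(1/4) / 3.5^(1/2) = 516 K.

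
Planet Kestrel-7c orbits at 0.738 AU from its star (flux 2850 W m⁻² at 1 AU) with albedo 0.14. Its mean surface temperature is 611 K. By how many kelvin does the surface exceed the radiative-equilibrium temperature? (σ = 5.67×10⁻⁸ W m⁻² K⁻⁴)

ΔT ≈ 235.7 K

S = 2850/0.738² = 5233 W m⁻².
T_eq = [S(1−A)/(4σ)]^(1/4) = [5233×0.86/(4×5.67×10⁻⁸)]^(1/4) = 375.3 K.
ΔT = T_surf − T_eq = 611 − 375.3.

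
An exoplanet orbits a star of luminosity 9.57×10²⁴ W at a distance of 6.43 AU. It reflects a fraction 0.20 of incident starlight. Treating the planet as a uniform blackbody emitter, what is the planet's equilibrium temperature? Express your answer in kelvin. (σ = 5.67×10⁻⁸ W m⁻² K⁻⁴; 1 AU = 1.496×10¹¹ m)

d = 6.43 AU = 9.62×10¹¹ m.
Flux: S = L/(4πd²) = 9.57×10²⁴/(4π×(9.62×10¹¹)²) = 0.823 W m⁻².
Energy balance: absorbed = emitted ⇒ πR²·S(1−A) = 4πR²·σT_eq⁴, so T_eq⁴ = S(1−A)/(4σ).
T_eq = [0.823 × 0.80 / (4 × 5.67×10⁻⁸)]^(1/4) = (2.90×10⁶)^(1/4) = 41.3 K.

T_eq ≈ 41.3 K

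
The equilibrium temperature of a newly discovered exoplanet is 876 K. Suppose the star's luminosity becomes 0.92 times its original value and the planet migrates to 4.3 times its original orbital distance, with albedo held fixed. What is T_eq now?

T_eq ≈ 414 K

T_eq ∝ L^(1/4) · d^(−1/2).
T′ = 876 × 0.92^(1/4) / 4.3^(1/2) = 414 K.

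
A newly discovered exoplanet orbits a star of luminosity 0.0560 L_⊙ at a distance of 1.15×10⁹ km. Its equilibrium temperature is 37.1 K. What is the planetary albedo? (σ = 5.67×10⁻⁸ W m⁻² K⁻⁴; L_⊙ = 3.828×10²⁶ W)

d = 1.15×10⁹ km = 1.15×10¹² m.
L = 0.0560 × 3.828×10²⁶ = 2.14×10²⁵ W.
Flux: S = L/(4πd²) = 2.14×10²⁵/(4π×(1.15×10¹²)²) = 1.29 W m⁻².
From T_eq⁴ = S(1−A)/(4σ): 1−A = 4σT_eq⁴/S.
1−A = 4 × 5.67×10⁻⁸ × (37.1)⁴ / 1.29 = 0.333.

A ≈ 0.67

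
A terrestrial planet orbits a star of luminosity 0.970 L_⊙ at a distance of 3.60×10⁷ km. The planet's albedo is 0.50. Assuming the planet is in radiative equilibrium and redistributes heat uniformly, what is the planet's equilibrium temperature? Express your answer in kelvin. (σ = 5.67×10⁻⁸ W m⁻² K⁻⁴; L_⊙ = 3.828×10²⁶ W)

T_eq ≈ 473 K

d = 3.60×10⁷ km = 3.60×10¹⁰ m.
L = 0.970 × 3.828×10²⁶ = 3.71×10²⁶ W.
Flux: S = L/(4πd²) = 3.71×10²⁶/(4π×(3.60×10¹⁰)²) = 2.28×10⁴ W m⁻².
Energy balance: absorbed = emitted ⇒ πR²·S(1−A) = 4πR²·σT_eq⁴, so T_eq⁴ = S(1−A)/(4σ).
T_eq = [2.28×10⁴ × 0.50 / (4 × 5.67×10⁻⁸)]^(1/4) = (5.03×10¹⁰)^(1/4) = 473 K.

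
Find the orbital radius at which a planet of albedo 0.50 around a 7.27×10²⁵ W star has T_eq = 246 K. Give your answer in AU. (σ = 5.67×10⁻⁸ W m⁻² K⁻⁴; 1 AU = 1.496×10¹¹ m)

From T_eq⁴ = L(1−A)/(16πσd²): d = √[L(1−A)/(16πσT_eq⁴)].
d = √[7.27×10²⁵ × 0.50 / (16π × 5.67×10⁻⁸ × (246)⁴)] = 5.90×10¹⁰ m = 0.394 AU.

d ≈ 0.394 AU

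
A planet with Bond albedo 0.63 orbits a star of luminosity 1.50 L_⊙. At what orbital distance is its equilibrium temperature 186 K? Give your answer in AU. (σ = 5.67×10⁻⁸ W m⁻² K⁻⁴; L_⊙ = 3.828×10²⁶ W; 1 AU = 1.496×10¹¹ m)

d ≈ 1.67 AU

L = 1.50 × 3.828×10²⁶ = 5.74×10²⁶ W.
From T_eq⁴ = L(1−A)/(16πσd²): d = √[L(1−A)/(16πσT_eq⁴)].
d = √[5.74×10²⁶ × 0.37 / (16π × 5.67×10⁻⁸ × (186)⁴)] = 2.50×10¹¹ m = 1.67 AU.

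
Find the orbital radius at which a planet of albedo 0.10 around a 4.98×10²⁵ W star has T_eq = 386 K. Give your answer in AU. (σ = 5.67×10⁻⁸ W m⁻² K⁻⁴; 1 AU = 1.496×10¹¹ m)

From T_eq⁴ = L(1−A)/(16πσd²): d = √[L(1−A)/(16πσT_eq⁴)].
d = √[4.98×10²⁵ × 0.90 / (16π × 5.67×10⁻⁸ × (386)⁴)] = 2.66×10¹⁰ m = 0.178 AU.

d ≈ 0.178 AU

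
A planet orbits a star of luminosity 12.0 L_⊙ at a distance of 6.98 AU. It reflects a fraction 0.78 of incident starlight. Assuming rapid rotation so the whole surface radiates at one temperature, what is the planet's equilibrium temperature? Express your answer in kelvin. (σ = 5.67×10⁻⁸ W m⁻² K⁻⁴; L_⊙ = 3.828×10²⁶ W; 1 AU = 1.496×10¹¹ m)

T_eq ≈ 134 K

d = 6.98 AU = 1.04×10¹² m.
L = 12.0 × 3.828×10²⁶ = 4.59×10²⁷ W.
Flux: S = L/(4πd²) = 4.59×10²⁷/(4π×(1.04×10¹²)²) = 335 W m⁻².
Energy balance: absorbed = emitted ⇒ πR²·S(1−A) = 4πR²·σT_eq⁴, so T_eq⁴ = S(1−A)/(4σ).
T_eq = [335 × 0.22 / (4 × 5.67×10⁻⁸)]^(1/4) = (3.25×10⁸)^(1/4) = 134 K.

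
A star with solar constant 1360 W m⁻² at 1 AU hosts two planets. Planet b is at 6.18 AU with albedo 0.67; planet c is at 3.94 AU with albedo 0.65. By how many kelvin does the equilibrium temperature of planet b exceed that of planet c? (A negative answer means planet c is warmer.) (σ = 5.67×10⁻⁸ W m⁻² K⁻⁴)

ΔT ≈ -23.0 K

T_eq = [S₀(1−A)/(4σd²)]^(1/4), so T ∝ (1−A)^(1/4) / √d.
T₁ = [1360×0.33/(4×5.67×10⁻⁸×6.18²)]^(1/4) = 84.84 K.
T₂ = [1360×0.35/(4×5.67×10⁻⁸×3.94²)]^(1/4) = 107.83 K.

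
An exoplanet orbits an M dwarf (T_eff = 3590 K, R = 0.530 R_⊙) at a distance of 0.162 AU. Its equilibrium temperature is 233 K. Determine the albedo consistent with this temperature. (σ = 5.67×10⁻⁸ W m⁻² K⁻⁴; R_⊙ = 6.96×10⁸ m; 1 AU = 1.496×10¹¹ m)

R_⋆ = 0.530 × 6.96×10⁸ = 3.69×10⁸ m.
d = 0.162 AU = 2.42×10¹⁰ m.
L = 4πR_⋆²σT_⋆⁴ = 4π(3.69×10⁸)² × 5.67×10⁻⁸ × (3590)⁴ = 1.61×10²⁵ W.
S = L/(4πd²) = 2180 W m⁻².
From T_eq⁴ = S(1−A)/(4σ): 1−A = 4σT_eq⁴/S.
1−A = 4 × 5.67×10⁻⁸ × (233)⁴ / 2180 = 0.306.

A ≈ 0.69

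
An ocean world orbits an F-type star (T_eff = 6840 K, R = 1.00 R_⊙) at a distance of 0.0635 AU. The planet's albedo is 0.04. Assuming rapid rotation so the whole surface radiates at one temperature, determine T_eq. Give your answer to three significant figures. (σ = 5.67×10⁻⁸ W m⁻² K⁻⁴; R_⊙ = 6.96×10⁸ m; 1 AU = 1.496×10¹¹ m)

T_eq ≈ 1300 K

R_⋆ = 1.00 × 6.96×10⁸ = 6.96×10⁸ m.
d = 0.0635 AU = 9.50×10⁹ m.
L = 4πR_⋆²σT_⋆⁴ = 4π(6.96×10⁸)² × 5.67×10⁻⁸ × (6840)⁴ = 7.56×10²⁶ W.
S = L/(4πd²) = 6.66×10⁵ W m⁻².
Energy balance: absorbed = emitted ⇒ πR²·S(1−A) = 4πR²·σT_eq⁴, so T_eq⁴ = S(1−A)/(4σ).
T_eq = [6.66×10⁵ × 0.96 / (4 × 5.67×10⁻⁸)]^(1/4) = (2.82×10¹²)^(1/4) = 1300 K.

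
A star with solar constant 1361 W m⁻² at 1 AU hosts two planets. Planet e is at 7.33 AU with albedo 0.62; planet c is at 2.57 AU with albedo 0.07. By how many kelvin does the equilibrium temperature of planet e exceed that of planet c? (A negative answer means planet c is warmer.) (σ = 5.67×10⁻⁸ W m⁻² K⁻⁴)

ΔT ≈ -89.8 K

T_eq = [S₀(1−A)/(4σd²)]^(1/4), so T ∝ (1−A)^(1/4) / √d.
T₁ = [1361×0.38/(4×5.67×10⁻⁸×7.33²)]^(1/4) = 80.71 K.
T₂ = [1361×0.93/(4×5.67×10⁻⁸×2.57²)]^(1/4) = 170.49 K.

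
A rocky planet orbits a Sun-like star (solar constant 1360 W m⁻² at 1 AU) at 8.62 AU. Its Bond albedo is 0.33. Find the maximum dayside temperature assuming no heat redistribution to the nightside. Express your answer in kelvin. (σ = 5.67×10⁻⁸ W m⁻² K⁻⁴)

Flux at 8.62 AU: S = 1360/8.62² = 18.3 W m⁻².
With no redistribution each surface element balances locally: S(1−A) = σT⁴.
T = [18.3 × 0.67 / 5.67×10⁻⁸]^(1/4) = (2.16×10⁸)^(1/4) = 121 K.

T_ss ≈ 121 K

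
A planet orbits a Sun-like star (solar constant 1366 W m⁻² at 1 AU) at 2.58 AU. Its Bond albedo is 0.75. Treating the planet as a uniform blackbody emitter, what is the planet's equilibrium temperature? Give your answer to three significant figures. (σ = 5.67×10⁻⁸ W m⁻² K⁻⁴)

Flux at 2.58 AU: S = 1366/2.58² = 205 W m⁻².
Energy balance: absorbed = emitted ⇒ πR²·S(1−A) = 4πR²·σT_eq⁴, so T_eq⁴ = S(1−A)/(4σ).
T_eq = [205 × 0.25 / (4 × 5.67×10⁻⁸)]^(1/4) = (2.26×10⁸)^(1/4) = 123 K.

T_eq ≈ 123 K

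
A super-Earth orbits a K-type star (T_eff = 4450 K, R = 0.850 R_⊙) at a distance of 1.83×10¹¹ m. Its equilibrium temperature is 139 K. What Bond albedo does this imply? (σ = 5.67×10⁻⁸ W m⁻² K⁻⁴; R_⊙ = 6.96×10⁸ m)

R_⋆ = 0.850 × 6.96×10⁸ = 5.92×10⁸ m.
L = 4πR_⋆²σT_⋆⁴ = 4π(5.92×10⁸)² × 5.67×10⁻⁸ × (4450)⁴ = 9.78×10²⁵ W.
S = L/(4πd²) = 232 W m⁻².
From T_eq⁴ = S(1−A)/(4σ): 1−A = 4σT_eq⁴/S.
1−A = 4 × 5.67×10⁻⁸ × (139)⁴ / 232 = 0.364.

A ≈ 0.64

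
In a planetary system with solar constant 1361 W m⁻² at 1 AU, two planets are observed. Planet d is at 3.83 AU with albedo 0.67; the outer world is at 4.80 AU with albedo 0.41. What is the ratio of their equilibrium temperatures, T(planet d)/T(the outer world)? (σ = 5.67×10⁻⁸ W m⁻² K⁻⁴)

T_eq = [S₀(1−A)/(4σd²)]^(1/4), so T ∝ (1−A)^(1/4) / √d.
T₁ = [1361×0.33/(4×5.67×10⁻⁸×3.83²)]^(1/4) = 107.79 K.
T₂ = [1361×0.59/(4×5.67×10⁻⁸×4.80²)]^(1/4) = 111.34 K.

T₁/T₂ ≈ 0.968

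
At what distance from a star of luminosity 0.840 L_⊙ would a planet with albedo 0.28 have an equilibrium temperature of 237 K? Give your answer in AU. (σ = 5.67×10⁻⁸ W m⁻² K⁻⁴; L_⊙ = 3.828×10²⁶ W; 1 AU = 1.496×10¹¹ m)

L = 0.840 × 3.828×10²⁶ = 3.22×10²⁶ W.
From T_eq⁴ = L(1−A)/(16πσd²): d = √[L(1−A)/(16πσT_eq⁴)].
d = √[3.22×10²⁶ × 0.72 / (16π × 5.67×10⁻⁸ × (237)⁴)] = 1.60×10¹¹ m = 1.07 AU.

d ≈ 1.07 AU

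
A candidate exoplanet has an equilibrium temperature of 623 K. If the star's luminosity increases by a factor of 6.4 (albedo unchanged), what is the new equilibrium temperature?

T_eq ≈ 991 K

T_eq ∝ L^(1/4) · d^(−1/2).
T′ = 623 × 6.4^(1/4) = 991 K.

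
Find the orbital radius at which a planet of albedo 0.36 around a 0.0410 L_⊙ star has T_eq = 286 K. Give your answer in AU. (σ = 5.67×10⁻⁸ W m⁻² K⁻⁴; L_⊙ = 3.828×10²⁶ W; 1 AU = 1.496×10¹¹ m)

L = 0.0410 × 3.828×10²⁶ = 1.57×10²⁵ W.
From T_eq⁴ = L(1−A)/(16πσd²): d = √[L(1−A)/(16πσT_eq⁴)].
d = √[1.57×10²⁵ × 0.64 / (16π × 5.67×10⁻⁸ × (286)⁴)] = 2.30×10¹⁰ m = 0.153 AU.

d ≈ 0.153 AU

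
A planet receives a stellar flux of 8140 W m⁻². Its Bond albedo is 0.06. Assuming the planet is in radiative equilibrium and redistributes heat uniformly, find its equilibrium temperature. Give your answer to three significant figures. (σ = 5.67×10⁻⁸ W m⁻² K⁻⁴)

T_eq ≈ 429 K

Energy balance: absorbed = emitted ⇒ πR²·S(1−A) = 4πR²·σT_eq⁴, so T_eq⁴ = S(1−A)/(4σ).
T_eq = [8140 × 0.94 / (4 × 5.67×10⁻⁸)]^(1/4) = (3.37×10¹⁰)^(1/4) = 429 K.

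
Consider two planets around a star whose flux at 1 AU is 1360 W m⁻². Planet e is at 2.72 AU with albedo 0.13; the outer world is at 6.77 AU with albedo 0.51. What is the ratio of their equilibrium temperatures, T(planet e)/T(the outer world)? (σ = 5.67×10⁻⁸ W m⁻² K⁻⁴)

T₁/T₂ ≈ 1.821

T_eq = [S₀(1−A)/(4σd²)]^(1/4), so T ∝ (1−A)^(1/4) / √d.
T₁ = [1360×0.87/(4×5.67×10⁻⁸×2.72²)]^(1/4) = 162.96 K.
T₂ = [1360×0.49/(4×5.67×10⁻⁸×6.77²)]^(1/4) = 89.48 K.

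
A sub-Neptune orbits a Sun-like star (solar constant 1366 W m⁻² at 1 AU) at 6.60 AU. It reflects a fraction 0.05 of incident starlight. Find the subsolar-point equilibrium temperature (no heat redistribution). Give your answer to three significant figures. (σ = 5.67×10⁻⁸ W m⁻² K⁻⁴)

Flux at 6.60 AU: S = 1366/6.60² = 31.4 W m⁻².
At the subsolar point the surface absorbs S(1−A) and emits σT⁴ per unit area — no factor of 4, since only the local patch is in balance.
T = [31.4 × 0.95 / 5.67×10⁻⁸]^(1/4) = (5.25×10⁸)^(1/4) = 151 K.

T_ss ≈ 151 K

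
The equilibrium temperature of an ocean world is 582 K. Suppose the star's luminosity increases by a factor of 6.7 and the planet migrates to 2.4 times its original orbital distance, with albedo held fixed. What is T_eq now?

T_eq ∝ L^(1/4) · d^(−1/2).
T′ = 582 × 6.7^(1/4) / 2.4^(1/2) = 604 K.

T_eq ≈ 604 K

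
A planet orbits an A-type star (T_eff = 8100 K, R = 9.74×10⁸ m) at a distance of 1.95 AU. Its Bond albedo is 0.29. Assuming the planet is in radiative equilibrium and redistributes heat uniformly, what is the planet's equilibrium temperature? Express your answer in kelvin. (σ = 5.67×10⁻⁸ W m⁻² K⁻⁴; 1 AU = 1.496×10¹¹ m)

T_eq ≈ 304 K

d = 1.95 AU = 2.92×10¹¹ m.
L = 4πR_⋆²σT_⋆⁴ = 4π(9.74×10⁸)² × 5.67×10⁻⁸ × (8100)⁴ = 2.91×10²⁷ W.
S = L/(4πd²) = 2720 W m⁻².
Energy balance: absorbed = emitted ⇒ πR²·S(1−A) = 4πR²·σT_eq⁴, so T_eq⁴ = S(1−A)/(4σ).
T_eq = [2720 × 0.71 / (4 × 5.67×10⁻⁸)]^(1/4) = (8.52×10⁹)^(1/4) = 304 K.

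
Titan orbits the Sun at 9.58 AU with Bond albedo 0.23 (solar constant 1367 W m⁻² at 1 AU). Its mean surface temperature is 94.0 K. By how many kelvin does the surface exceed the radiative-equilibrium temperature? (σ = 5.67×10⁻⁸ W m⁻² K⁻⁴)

S = 1367/9.58² = 14.89 W m⁻².
T_eq = [S(1−A)/(4σ)]^(1/4) = [14.89×0.77/(4×5.67×10⁻⁸)]^(1/4) = 84.3 K.
ΔT = T_surf − T_eq = 94 − 84.3.

ΔT ≈ 9.7 K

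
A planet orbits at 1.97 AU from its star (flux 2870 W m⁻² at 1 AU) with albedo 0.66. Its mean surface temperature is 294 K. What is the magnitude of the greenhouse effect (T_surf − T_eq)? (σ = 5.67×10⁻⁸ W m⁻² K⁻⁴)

S = 2870/1.97² = 739.5 W m⁻².
T_eq = [S(1−A)/(4σ)]^(1/4) = [739.5×0.34/(4×5.67×10⁻⁸)]^(1/4) = 182.5 K.
ΔT = T_surf − T_eq = 294 − 182.5.

ΔT ≈ 111.5 K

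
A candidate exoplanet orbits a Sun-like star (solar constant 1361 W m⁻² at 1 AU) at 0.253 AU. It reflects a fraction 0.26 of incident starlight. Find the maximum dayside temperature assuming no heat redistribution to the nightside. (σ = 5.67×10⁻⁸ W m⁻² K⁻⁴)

Flux at 0.253 AU: S = 1361/0.253² = 2.13×10⁴ W m⁻².
With no redistribution each surface element balances locally: S(1−A) = σT⁴.
T = [2.13×10⁴ × 0.74 / 5.67×10⁻⁸]^(1/4) = (2.78×10¹¹)^(1/4) = 726 K.

T_ss ≈ 726 K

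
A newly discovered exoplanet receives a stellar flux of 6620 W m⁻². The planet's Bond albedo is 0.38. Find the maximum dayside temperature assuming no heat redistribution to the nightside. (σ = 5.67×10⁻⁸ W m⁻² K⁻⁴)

With no redistribution each surface element balances locally: S(1−A) = σT⁴.
T = [6620 × 0.62 / 5.67×10⁻⁸]^(1/4) = (7.24×10¹⁰)^(1/4) = 519 K.

T_ss ≈ 519 K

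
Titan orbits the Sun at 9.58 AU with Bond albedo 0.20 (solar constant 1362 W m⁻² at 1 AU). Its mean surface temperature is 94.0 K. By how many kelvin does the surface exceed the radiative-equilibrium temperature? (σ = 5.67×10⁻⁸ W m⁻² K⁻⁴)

S = 1362/9.58² = 14.84 W m⁻².
T_eq = [S(1−A)/(4σ)]^(1/4) = [14.84×0.80/(4×5.67×10⁻⁸)]^(1/4) = 85.1 K.
ΔT = T_surf − T_eq = 94 − 85.1.

ΔT ≈ 8.9 K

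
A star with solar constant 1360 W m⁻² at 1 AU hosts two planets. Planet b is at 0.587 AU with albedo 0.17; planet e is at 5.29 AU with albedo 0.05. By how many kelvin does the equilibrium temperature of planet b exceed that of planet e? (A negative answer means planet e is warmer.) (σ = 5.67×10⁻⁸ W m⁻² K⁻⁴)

ΔT ≈ 227.2 K

T_eq = [S₀(1−A)/(4σd²)]^(1/4), so T ∝ (1−A)^(1/4) / √d.
T₁ = [1360×0.83/(4×5.67×10⁻⁸×0.587²)]^(1/4) = 346.68 K.
T₂ = [1360×0.95/(4×5.67×10⁻⁸×5.29²)]^(1/4) = 119.45 K.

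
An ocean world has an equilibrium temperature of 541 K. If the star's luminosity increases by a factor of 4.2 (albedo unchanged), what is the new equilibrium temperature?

T_eq ≈ 774 K

T_eq ∝ L^(1/4) · d^(−1/2).
T′ = 541 × 4.2^(1/4) = 774 K.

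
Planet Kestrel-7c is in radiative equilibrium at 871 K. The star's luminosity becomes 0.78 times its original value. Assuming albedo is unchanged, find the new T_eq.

T_eq ∝ L^(1/4) · d^(−1/2).
T′ = 871 × 0.78^(1/4) = 819 K.

T_eq ≈ 819 K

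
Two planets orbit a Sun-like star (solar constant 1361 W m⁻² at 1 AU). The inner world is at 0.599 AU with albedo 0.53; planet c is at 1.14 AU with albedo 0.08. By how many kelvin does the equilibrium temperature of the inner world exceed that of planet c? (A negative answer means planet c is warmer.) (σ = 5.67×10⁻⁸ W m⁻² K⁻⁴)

ΔT ≈ 42.5 K

T_eq = [S₀(1−A)/(4σd²)]^(1/4), so T ∝ (1−A)^(1/4) / √d.
T₁ = [1361×0.47/(4×5.67×10⁻⁸×0.599²)]^(1/4) = 297.76 K.
T₂ = [1361×0.92/(4×5.67×10⁻⁸×1.14²)]^(1/4) = 255.30 K.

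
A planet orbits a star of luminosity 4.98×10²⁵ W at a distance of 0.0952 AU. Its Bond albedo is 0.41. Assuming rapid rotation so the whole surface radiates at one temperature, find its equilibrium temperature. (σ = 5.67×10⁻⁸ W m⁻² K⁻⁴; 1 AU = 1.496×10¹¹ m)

T_eq ≈ 475 K

d = 0.0952 AU = 1.42×10¹⁰ m.
Flux: S = L/(4πd²) = 4.98×10²⁵/(4π×(1.42×10¹⁰)²) = 1.95×10⁴ W m⁻².
Energy balance: absorbed = emitted ⇒ πR²·S(1−A) = 4πR²·σT_eq⁴, so T_eq⁴ = S(1−A)/(4σ).
T_eq = [1.95×10⁴ × 0.59 / (4 × 5.67×10⁻⁸)]^(1/4) = (5.08×10¹⁰)^(1/4) = 475 K.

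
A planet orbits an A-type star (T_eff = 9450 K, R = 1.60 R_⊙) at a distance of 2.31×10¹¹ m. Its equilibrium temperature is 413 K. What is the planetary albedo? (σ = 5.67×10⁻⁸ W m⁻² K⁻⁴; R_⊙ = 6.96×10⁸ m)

R_⋆ = 1.60 × 6.96×10⁸ = 1.11×10⁹ m.
L = 4πR_⋆²σT_⋆⁴ = 4π(1.11×10⁹)² × 5.67×10⁻⁸ × (9450)⁴ = 7.05×10²⁷ W.
S = L/(4πd²) = 1.05×10⁴ W m⁻².
From T_eq⁴ = S(1−A)/(4σ): 1−A = 4σT_eq⁴/S.
1−A = 4 × 5.67×10⁻⁸ × (413)⁴ / 1.05×10⁴ = 0.628.

A ≈ 0.37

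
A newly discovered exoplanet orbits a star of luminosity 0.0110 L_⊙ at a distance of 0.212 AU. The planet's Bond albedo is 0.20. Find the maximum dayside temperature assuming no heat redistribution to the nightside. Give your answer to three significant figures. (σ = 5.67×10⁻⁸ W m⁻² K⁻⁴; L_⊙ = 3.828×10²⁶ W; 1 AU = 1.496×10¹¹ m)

d = 0.212 AU = 3.17×10¹⁰ m.
L = 0.0110 × 3.828×10²⁶ = 4.21×10²⁴ W.
Flux: S = L/(4πd²) = 4.21×10²⁴/(4π×(3.17×10¹⁰)²) = 333 W m⁻².
With no redistribution each surface element balances locally: S(1−A) = σT⁴.
T = [333 × 0.80 / 5.67×10⁻⁸]^(1/4) = (4.70×10⁹)^(1/4) = 262 K.

T_ss ≈ 262 K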